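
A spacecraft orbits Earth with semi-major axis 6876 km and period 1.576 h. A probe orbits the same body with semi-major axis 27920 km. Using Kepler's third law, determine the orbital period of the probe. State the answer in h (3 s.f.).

Kepler's third law: T² ∝ a³, so T₂ = T₁ (a₂/a₁)^(3/2).
a₂/a₁ = 4.061, (a₂/a₁)^(3/2) = 8.182.
T₂ = 1.576 × 8.182 = 12.90 h.

T₂ ≈ 12.9 h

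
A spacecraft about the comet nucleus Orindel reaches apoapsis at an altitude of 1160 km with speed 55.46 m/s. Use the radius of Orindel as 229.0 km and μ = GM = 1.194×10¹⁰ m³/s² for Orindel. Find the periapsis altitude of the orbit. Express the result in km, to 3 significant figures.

periapsis altitude ≈ 73.6 km

r_a = 229.0 + 1160 = 1389.0 km = 1.389×10⁶ m.
Specific energy ε = v²/2 − μ/r = -7.058×10³ J/kg, so a = −μ/(2ε) = 8.458×10⁵ m.
The apsides satisfy r_p + r_a = 2a, so the periapsis radius is 2a − r_a = 3.026×10⁵ m = 302.65 km.
Periapsis altitude = 302.65 − 229.0 = 73.648 km.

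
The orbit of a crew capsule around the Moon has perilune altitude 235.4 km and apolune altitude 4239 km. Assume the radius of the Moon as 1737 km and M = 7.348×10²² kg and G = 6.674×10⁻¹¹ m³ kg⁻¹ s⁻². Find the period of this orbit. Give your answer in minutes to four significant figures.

T ≈ 374.6 minutes

μ = GM = 6.674×10⁻¹¹ × 7.348×10²² = 4.904×10¹² m³/s².
r_p = 1737 + 235.4 = 1972.4 km = 1.9724×10⁶ m.
r_a = 1737 + 4239 = 5976.0 km = 5.9760×10⁶ m.
Semi-major axis a = (r_p + r_a)/2 = (1972.4 + 5976.0)/2 = 3974.2 km = 3.974×10⁶ m.
By Kepler's third law T = 2π√(a³/μ) = 2π × 3.578×10³ = 2.248×10⁴ s.
= 374.6 minutes.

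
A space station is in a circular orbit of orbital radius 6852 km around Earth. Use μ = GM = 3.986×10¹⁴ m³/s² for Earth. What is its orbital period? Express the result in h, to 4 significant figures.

r = 6852 km = 6.852×10⁶ m.
Kepler's third law: T = 2π√(r³/μ) = 2π√((6.852×10⁶)³ / 3.986×10¹⁴).
r³/μ = 8.071×10⁵ s², so T = 2π × 8.984×10² = 5.645×10³ s.
Converting: 5.645×10³ s ÷ 3600 = 1.568 h.

T ≈ 1.568 h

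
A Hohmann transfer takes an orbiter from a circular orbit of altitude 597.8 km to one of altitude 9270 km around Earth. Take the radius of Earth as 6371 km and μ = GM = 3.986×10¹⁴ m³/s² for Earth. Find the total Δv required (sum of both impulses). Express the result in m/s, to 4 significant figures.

r₁ = 6371 + 597.8 = 6968.8 km = 6.9688×10⁶ m.
r₂ = 6371 + 9270 = 15641 km = 1.5641×10⁷ m.
Transfer ellipse a_t = (r₁ + r₂)/2 = 1.130×10⁷ m.
At r₁: circular v_c1 = √(μ/r₁) = 7563 m/s; transfer-perigee v_p = √[μ(2/r₁ − 1/a_t)] = 8896 m/s.
Δv₁ = v_p − v_c1 = 1333 m/s.
At r₂: circular v_c2 = √(μ/r₂) = 5048 m/s; transfer-apogee v_a = √[μ(2/r₂ − 1/a_t)] = 3964 m/s.
Δv₂ = v_c2 − v_a = 1085 m/s.
Total Δv = Δv₁ + Δv₂ = 2418 m/s.

Δv_total ≈ 2418 m/s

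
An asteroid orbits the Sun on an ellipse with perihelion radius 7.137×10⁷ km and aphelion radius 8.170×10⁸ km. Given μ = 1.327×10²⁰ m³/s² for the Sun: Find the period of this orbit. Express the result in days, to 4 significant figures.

Semi-major axis a = (r_p + r_a)/2 = (7.1370×10⁷ + 8.1700×10⁸)/2 = 4.4418×10⁸ km = 4.442×10¹¹ m.
By Kepler's third law T = 2π√(a³/μ) = 2π × 2.570×10⁷ = 1.615×10⁸ s.
= 1869 days.

T ≈ 1869 days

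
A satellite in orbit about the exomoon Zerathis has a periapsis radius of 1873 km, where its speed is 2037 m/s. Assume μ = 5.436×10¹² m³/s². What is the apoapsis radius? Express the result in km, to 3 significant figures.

r_p = 1.873×10⁶ m.
Specific energy ε = v²/2 − μ/r = -8.276×10⁵ J/kg, so a = −μ/(2ε) = 3.284×10⁶ m.
The apsides satisfy r_p + r_a = 2a, so the apoapsis radius is 2a − r_p = 4.695×10⁶ m = 4695.3 km.

apoapsis radius ≈ 4700 km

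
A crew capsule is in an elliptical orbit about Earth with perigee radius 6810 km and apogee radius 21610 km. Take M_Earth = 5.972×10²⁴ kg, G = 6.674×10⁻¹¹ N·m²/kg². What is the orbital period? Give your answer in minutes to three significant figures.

T ≈ 281 minutes

μ = GM = 6.674×10⁻¹¹ × 5.972×10²⁴ = 3.986×10¹⁴ m³/s².
Semi-major axis a = (r_p + r_a)/2 = (6810.0 + 21610)/2 = 14210 km = 1.421×10⁷ m.
By Kepler's third law T = 2π√(a³/μ) = 2π × 2.683×10³ = 1.686×10⁴ s.
= 281.0 minutes.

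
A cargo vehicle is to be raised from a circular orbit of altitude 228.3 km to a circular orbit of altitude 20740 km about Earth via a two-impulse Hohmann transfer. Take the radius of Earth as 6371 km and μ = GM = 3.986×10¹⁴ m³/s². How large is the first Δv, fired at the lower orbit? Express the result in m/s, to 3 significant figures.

r₁ = 6371 + 228.3 = 6599.3 km = 6.5993×10⁶ m.
r₂ = 6371 + 20740 = 27111 km = 2.7111×10⁷ m.
Transfer ellipse a_t = (r₁ + r₂)/2 = 1.686×10⁷ m.
At r₁: circular v_c1 = √(μ/r₁) = 7772 m/s; transfer-perigee v_p = √[μ(2/r₁ − 1/a_t)] = 9857 m/s.
Δv₁ = v_p − v_c1 = 2085 m/s.

Δv ≈ 2080 m/s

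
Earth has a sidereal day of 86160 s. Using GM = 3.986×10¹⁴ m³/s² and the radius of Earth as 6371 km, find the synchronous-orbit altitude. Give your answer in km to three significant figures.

h_sync ≈ 35800 km

A synchronous orbit has period T, so by Kepler's third law a = (μT²/4π²)^(1/3).
μT²/4π² = 3.986×10¹⁴ × (8.616×10⁴)² / 39.48 = 7.495×10²² m³.
a = 4.216×10⁷ m = 42163 km.
Altitude h = a − R = 42163 − 6371 = 35792 km.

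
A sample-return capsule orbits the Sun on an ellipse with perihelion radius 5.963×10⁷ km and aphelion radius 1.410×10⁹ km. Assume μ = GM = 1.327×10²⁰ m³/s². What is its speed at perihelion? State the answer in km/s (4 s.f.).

Semi-major axis a = (r_p + r_a)/2 = 7.3482×10⁸ km = 7.348×10¹¹ m.
Vis-viva: v² = μ(2/r − 1/a) = 1.327×10²⁰ × (3.354×10⁻¹¹ − 1.361×10⁻¹²) = 4.270×10⁹ m²/s².
v = 65350 m/s = 65.35 km/s.

v ≈ 65.35 km/s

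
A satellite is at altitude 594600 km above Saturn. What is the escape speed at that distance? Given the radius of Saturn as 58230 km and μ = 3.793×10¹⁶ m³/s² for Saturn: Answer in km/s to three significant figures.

r = 58230 + 594600 = 652830 km = 6.5283×10⁸ m.
Escape speed v_esc = √(2μ/r) = √(2 × 3.793×10¹⁶ / 6.528×10⁸) = √(1.162×10⁸) = 10780 m/s.
= 10.78 km/s.

v_esc ≈ 10.8 km/s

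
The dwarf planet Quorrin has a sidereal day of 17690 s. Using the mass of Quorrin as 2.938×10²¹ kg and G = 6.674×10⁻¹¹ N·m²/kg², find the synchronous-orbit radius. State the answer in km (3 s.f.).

μ = GM = 6.674×10⁻¹¹ × 2.938×10²¹ = 1.961×10¹¹ m³/s².
A synchronous orbit has period T, so by Kepler's third law a = (μT²/4π²)^(1/3).
μT²/4π² = 1.961×10¹¹ × (1.769×10⁴)² / 39.48 = 1.554×10¹⁸ m³.
a = 1.158×10⁶ m = 1158.4 km.

r_sync ≈ 1160 km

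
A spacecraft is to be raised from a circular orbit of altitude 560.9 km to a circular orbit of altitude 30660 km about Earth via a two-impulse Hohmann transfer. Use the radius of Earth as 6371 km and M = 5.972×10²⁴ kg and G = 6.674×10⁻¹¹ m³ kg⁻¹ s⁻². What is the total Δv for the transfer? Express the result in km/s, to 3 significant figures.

Δv_total ≈ 3.70 km/s

μ = GM = 6.674×10⁻¹¹ × 5.972×10²⁴ = 3.986×10¹⁴ m³/s².
r₁ = 6371 + 560.9 = 6931.9 km = 6.9319×10⁶ m.
r₂ = 6371 + 30660 = 37031 km = 3.7031×10⁷ m.
Transfer ellipse a_t = (r₁ + r₂)/2 = 2.198×10⁷ m.
At r₁: circular v_c1 = √(μ/r₁) = 7583 m/s; transfer-perigee v_p = √[μ(2/r₁ − 1/a_t)] = 9842 m/s.
Δv₁ = v_p − v_c1 = 2259 m/s.
At r₂: circular v_c2 = √(μ/r₂) = 3281 m/s; transfer-apogee v_a = √[μ(2/r₂ − 1/a_t)] = 1842 m/s.
Δv₂ = v_c2 − v_a = 1438 m/s.
Total Δv = Δv₁ + Δv₂ = 3698 m/s = 3.698 km/s.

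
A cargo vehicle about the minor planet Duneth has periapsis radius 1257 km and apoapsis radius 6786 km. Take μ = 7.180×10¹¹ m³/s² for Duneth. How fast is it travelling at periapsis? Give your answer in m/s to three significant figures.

v ≈ 982 m/s

Semi-major axis a = (r_p + r_a)/2 = 4021.5 km = 4.022×10⁶ m.
Vis-viva: v² = μ(2/r − 1/a) = 7.180×10¹¹ × (1.591×10⁻⁶ − 2.487×10⁻⁷) = 9.639×10⁵ m²/s².
v = 981.8 m/s.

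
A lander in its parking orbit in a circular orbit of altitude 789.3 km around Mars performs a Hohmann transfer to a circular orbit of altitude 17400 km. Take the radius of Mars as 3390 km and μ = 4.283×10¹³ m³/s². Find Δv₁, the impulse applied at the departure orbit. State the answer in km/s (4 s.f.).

r₁ = 3390 + 789.3 = 4179.3 km = 4.1793×10⁶ m.
r₂ = 3390 + 17400 = 20790 km = 2.0790×10⁷ m.
Transfer ellipse a_t = (r₁ + r₂)/2 = 1.248×10⁷ m.
At r₁: circular v_c1 = √(μ/r₁) = 3201 m/s; transfer-periapsis v_p = √[μ(2/r₁ − 1/a_t)] = 4131 m/s.
Δv₁ = v_p − v_c1 = 929.8 m/s.
= 0.9298 km/s.

Δv ≈ 0.9298 km/s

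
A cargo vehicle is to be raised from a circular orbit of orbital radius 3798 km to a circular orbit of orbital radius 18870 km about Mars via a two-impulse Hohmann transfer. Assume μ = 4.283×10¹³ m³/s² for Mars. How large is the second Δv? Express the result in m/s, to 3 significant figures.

Δv ≈ 634 m/s

r₁ = 3798 km = 3.798×10⁶ m.
r₂ = 18870 km = 1.887×10⁷ m.
Transfer ellipse a_t = (r₁ + r₂)/2 = 1.133×10⁷ m.
At r₁: circular v_c1 = √(μ/r₁) = 3358 m/s; transfer-periapsis v_p = √[μ(2/r₁ − 1/a_t)] = 4333 m/s.
At r₂: circular v_c2 = √(μ/r₂) = 1507 m/s; transfer-apoapsis v_a = √[μ(2/r₂ − 1/a_t)] = 872.1 m/s.
Δv₂ = v_c2 − v_a = 634.5 m/s.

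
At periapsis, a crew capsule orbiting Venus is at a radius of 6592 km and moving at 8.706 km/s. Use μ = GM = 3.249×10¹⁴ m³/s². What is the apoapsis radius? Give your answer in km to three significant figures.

apoapsis radius ≈ 21900 km

r_p = 6.592×10⁶ m.
Specific energy ε = v²/2 − μ/r = -1.139×10⁷ J/kg, so a = −μ/(2ε) = 1.426×10⁷ m.
The apsides satisfy r_p + r_a = 2a, so the apoapsis radius is 2a − r_p = 2.193×10⁷ m = 21934 km.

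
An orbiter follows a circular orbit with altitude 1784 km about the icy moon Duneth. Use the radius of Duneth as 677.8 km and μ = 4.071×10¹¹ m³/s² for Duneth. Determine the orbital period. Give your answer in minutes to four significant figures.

r = 677.8 + 1784 = 2461.8 km = 2.4618×10⁶ m.
Kepler's third law: T = 2π√(r³/μ) = 2π√((2.462×10⁶)³ / 4.071×10¹¹).
r³/μ = 3.665×10⁷ s², so T = 2π × 6.054×10³ = 3.804×10⁴ s.
Converting: 3.804×10⁴ s ÷ 60.00 = 634.0 minutes.

T ≈ 634.0 minutes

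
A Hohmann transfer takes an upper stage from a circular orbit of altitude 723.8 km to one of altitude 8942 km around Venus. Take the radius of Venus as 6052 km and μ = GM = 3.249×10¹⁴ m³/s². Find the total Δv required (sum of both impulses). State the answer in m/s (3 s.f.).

Δv_total ≈ 2180 m/s

r₁ = 6052 + 723.8 = 6775.8 km = 6.7758×10⁶ m.
r₂ = 6052 + 8942 = 14994 km = 1.4994×10⁷ m.
Transfer ellipse a_t = (r₁ + r₂)/2 = 1.088×10⁷ m.
At r₁: circular v_c1 = √(μ/r₁) = 6925 m/s; transfer-periapsis v_p = √[μ(2/r₁ − 1/a_t)] = 8127 m/s.
Δv₁ = v_p − v_c1 = 1203 m/s.
At r₂: circular v_c2 = √(μ/r₂) = 4655 m/s; transfer-apoapsis v_a = √[μ(2/r₂ − 1/a_t)] = 3673 m/s.
Δv₂ = v_c2 − v_a = 982.3 m/s.
Total Δv = Δv₁ + Δv₂ = 2185 m/s.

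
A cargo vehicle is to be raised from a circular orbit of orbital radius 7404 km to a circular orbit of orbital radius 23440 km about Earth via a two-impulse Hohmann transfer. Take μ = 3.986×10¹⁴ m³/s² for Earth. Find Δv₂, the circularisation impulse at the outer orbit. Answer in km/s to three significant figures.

Δv ≈ 1.27 km/s

r₁ = 7404 km = 7.404×10⁶ m.
r₂ = 23440 km = 2.344×10⁷ m.
Transfer ellipse a_t = (r₁ + r₂)/2 = 1.542×10⁷ m.
At r₁: circular v_c1 = √(μ/r₁) = 7337 m/s; transfer-perigee v_p = √[μ(2/r₁ − 1/a_t)] = 9046 m/s.
At r₂: circular v_c2 = √(μ/r₂) = 4124 m/s; transfer-apogee v_a = √[μ(2/r₂ − 1/a_t)] = 2857 m/s.
Δv₂ = v_c2 − v_a = 1266 m/s.
= 1.266 km/s.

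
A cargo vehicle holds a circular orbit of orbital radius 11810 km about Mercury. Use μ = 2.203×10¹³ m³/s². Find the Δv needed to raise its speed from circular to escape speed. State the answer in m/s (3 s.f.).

r = 11810 km = 1.181×10⁷ m.
Circular speed v_c = √(μ/r) = 1366 m/s.
Escape speed v_esc = √(2μ/r) = √2 × v_c = 1932 m/s.
Δv = v_esc − v_c = 565.7 m/s.

Δv ≈ 566 m/s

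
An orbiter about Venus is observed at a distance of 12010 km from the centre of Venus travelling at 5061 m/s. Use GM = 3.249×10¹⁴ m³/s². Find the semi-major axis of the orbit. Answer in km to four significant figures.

r = 1.201×10⁷ m.
Specific orbital energy ε = v²/2 − μ/r = (5061)²/2 − 3.249×10¹⁴/1.201×10⁷ = -1.425×10⁷ J/kg.
Since ε = −μ/(2a), a = −μ/(2ε) = 1.140×10⁷ m = 11404 km.

a ≈ 11400 km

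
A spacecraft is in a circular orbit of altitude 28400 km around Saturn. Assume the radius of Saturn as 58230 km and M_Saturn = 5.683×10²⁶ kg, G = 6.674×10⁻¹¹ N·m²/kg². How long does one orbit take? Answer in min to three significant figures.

μ = GM = 6.674×10⁻¹¹ × 5.683×10²⁶ = 3.793×10¹⁶ m³/s².
r = 58230 + 28400 = 86630 km = 8.6630×10⁷ m.
Kepler's third law: T = 2π√(r³/μ) = 2π√((8.663×10⁷)³ / 3.793×10¹⁶).
r³/μ = 1.714×10⁷ s², so T = 2π × 4.140×10³ = 2.601×10⁴ s.
Converting: 2.601×10⁴ s ÷ 60.00 = 433.6 min.

T ≈ 434 min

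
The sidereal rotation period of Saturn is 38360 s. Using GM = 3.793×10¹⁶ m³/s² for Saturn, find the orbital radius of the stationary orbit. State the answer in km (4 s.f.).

A synchronous orbit has period T, so by Kepler's third law a = (μT²/4π²)^(1/3).
μT²/4π² = 3.793×10¹⁶ × (3.836×10⁴)² / 39.48 = 1.414×10²⁴ m³.
a = 1.122×10⁸ m = 1.1223×10⁵ km.

r_sync ≈ 1.122×10⁵ km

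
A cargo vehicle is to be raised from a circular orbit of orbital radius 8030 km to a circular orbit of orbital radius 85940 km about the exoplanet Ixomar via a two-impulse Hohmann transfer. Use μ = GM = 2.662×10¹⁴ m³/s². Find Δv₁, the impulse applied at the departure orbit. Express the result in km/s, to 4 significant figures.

Δv ≈ 2.029 km/s

r₁ = 8030 km = 8.030×10⁶ m.
r₂ = 85940 km = 8.594×10⁷ m.
Transfer ellipse a_t = (r₁ + r₂)/2 = 4.698×10⁷ m.
At r₁: circular v_c1 = √(μ/r₁) = 5758 m/s; transfer-periapsis v_p = √[μ(2/r₁ − 1/a_t)] = 7787 m/s.
Δv₁ = v_p − v_c1 = 2029 m/s.
= 2.029 km/s.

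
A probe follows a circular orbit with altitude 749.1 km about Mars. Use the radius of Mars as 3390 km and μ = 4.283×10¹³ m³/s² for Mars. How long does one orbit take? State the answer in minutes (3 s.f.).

T ≈ 135 minutes

r = 3390 + 749.1 = 4139.1 km = 4.1391×10⁶ m.
Kepler's third law: T = 2π√(r³/μ) = 2π√((4.139×10⁶)³ / 4.283×10¹³).
r³/μ = 1.656×10⁶ s², so T = 2π × 1.287×10³ = 8.085×10³ s.
Converting: 8.085×10³ s ÷ 60.00 = 134.7 minutes.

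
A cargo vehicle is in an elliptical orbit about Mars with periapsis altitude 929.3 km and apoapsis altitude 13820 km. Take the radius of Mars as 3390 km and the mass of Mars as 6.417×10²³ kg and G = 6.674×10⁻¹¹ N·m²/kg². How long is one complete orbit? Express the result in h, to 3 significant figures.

T ≈ 9.42 h

μ = GM = 6.674×10⁻¹¹ × 6.417×10²³ = 4.283×10¹³ m³/s².
r_p = 3390 + 929.3 = 4319.3 km = 4.3193×10⁶ m.
r_a = 3390 + 13820 = 17210 km = 1.7210×10⁷ m.
Semi-major axis a = (r_p + r_a)/2 = (4319.3 + 17210)/2 = 10765 km = 1.076×10⁷ m.
By Kepler's third law T = 2π√(a³/μ) = 2π × 5.397×10³ = 3.391×10⁴ s.
= 9.419 h.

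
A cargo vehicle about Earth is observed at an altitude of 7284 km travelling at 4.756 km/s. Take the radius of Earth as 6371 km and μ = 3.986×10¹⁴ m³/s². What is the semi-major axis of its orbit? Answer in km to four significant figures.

r = 6371 + 7284 = 13655 km = 1.366×10⁷ m.
Specific orbital energy ε = v²/2 − μ/r = (4756)²/2 − 3.986×10¹⁴/1.366×10⁷ = -1.788×10⁷ J/kg.
Since ε = −μ/(2a), a = −μ/(2ε) = 1.115×10⁷ m = 11146 km.

a ≈ 11150 km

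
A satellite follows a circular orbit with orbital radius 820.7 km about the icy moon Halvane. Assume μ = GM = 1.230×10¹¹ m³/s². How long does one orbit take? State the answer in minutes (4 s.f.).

T ≈ 222.0 minutes

r = 820.7 km = 8.207×10⁵ m.
Kepler's third law: T = 2π√(r³/μ) = 2π√((8.207×10⁵)³ / 1.230×10¹¹).
r³/μ = 4.494×10⁶ s², so T = 2π × 2.120×10³ = 1.332×10⁴ s.
Converting: 1.332×10⁴ s ÷ 60.00 = 222.0 minutes.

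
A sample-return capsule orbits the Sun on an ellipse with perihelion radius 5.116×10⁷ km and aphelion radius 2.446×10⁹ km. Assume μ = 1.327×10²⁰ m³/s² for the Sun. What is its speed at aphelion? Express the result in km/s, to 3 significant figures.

Semi-major axis a = (r_p + r_a)/2 = 1.2486×10⁹ km = 1.249×10¹² m.
Vis-viva: v² = μ(2/r − 1/a) = 1.327×10²⁰ × (8.177×10⁻¹³ − 8.009×10⁻¹³) = 2.223×10⁶ m²/s².
v = 1491 m/s = 1.491 km/s.

v ≈ 1.49 km/s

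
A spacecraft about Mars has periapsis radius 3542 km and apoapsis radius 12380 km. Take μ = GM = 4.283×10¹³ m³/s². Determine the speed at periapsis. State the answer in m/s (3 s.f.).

v ≈ 4340 m/s

Semi-major axis a = (r_p + r_a)/2 = 7961.0 km = 7.961×10⁶ m.
Vis-viva: v² = μ(2/r − 1/a) = 4.283×10¹³ × (5.647×10⁻⁷ − 1.256×10⁻⁷) = 1.880×10⁷ m²/s².
v = 4336 m/s.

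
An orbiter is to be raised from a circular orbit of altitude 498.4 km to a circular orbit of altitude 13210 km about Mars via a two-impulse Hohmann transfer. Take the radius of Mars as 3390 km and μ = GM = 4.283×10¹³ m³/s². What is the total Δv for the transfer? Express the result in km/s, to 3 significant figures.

Δv_total ≈ 1.52 km/s

r₁ = 3390 + 498.4 = 3888.4 km = 3.8884×10⁶ m.
r₂ = 3390 + 13210 = 16600 km = 1.6600×10⁷ m.
Transfer ellipse a_t = (r₁ + r₂)/2 = 1.024×10⁷ m.
At r₁: circular v_c1 = √(μ/r₁) = 3319 m/s; transfer-periapsis v_p = √[μ(2/r₁ − 1/a_t)] = 4225 m/s.
Δv₁ = v_p − v_c1 = 905.9 m/s.
At r₂: circular v_c2 = √(μ/r₂) = 1606 m/s; transfer-apoapsis v_a = √[μ(2/r₂ − 1/a_t)] = 989.6 m/s.
Δv₂ = v_c2 − v_a = 616.7 m/s.
Total Δv = Δv₁ + Δv₂ = 1523 m/s = 1.523 km/s.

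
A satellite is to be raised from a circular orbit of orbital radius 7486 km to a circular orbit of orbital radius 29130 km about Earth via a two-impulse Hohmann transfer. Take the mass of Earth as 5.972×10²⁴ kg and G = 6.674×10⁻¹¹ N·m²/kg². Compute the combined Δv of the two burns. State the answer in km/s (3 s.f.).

μ = GM = 6.674×10⁻¹¹ × 5.972×10²⁴ = 3.986×10¹⁴ m³/s².
r₁ = 7486 km = 7.486×10⁶ m.
r₂ = 29130 km = 2.913×10⁷ m.
Transfer ellipse a_t = (r₁ + r₂)/2 = 1.831×10⁷ m.
At r₁: circular v_c1 = √(μ/r₁) = 7297 m/s; transfer-perigee v_p = √[μ(2/r₁ − 1/a_t)] = 9204 m/s.
Δv₁ = v_p − v_c1 = 1907 m/s.
At r₂: circular v_c2 = √(μ/r₂) = 3699 m/s; transfer-apogee v_a = √[μ(2/r₂ − 1/a_t)] = 2365 m/s.
Δv₂ = v_c2 − v_a = 1334 m/s.
Total Δv = Δv₁ + Δv₂ = 3241 m/s = 3.241 km/s.

Δv_total ≈ 3.24 km/s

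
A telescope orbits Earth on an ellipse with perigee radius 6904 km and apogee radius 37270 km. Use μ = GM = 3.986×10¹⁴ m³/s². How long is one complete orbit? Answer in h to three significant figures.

Semi-major axis a = (r_p + r_a)/2 = (6904.0 + 37270)/2 = 22087 km = 2.209×10⁷ m.
By Kepler's third law T = 2π√(a³/μ) = 2π × 5.199×10³ = 3.267×10⁴ s.
= 9.074 h.

T ≈ 9.07 h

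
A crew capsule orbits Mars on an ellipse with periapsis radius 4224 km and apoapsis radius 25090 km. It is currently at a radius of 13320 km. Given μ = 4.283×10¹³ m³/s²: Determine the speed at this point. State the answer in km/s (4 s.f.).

v ≈ 1.873 km/s

Semi-major axis a = (r_p + r_a)/2 = 14657 km = 1.466×10⁷ m.
Vis-viva: v² = μ(2/r − 1/a) = 4.283×10¹³ × (1.502×10⁻⁷ − 6.823×10⁻⁸) = 3.509×10⁶ m²/s².
v = 1873 m/s = 1.873 km/s.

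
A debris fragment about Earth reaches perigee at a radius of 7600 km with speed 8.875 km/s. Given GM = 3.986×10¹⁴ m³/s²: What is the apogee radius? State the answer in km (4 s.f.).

apogee radius ≈ 22910 km

r_p = 7.600×10⁶ m.
Specific energy ε = v²/2 − μ/r = -1.306×10⁷ J/kg, so a = −μ/(2ε) = 1.526×10⁷ m.
The apsides satisfy r_p + r_a = 2a, so the apogee radius is 2a − r_p = 2.291×10⁷ m = 22910 km.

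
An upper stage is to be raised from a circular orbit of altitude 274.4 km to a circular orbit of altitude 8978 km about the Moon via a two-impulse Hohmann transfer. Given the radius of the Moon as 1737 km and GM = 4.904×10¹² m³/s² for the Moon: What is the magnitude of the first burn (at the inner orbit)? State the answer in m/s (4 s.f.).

r₁ = 1737 + 274.4 = 2011.4 km = 2.0114×10⁶ m.
r₂ = 1737 + 8978 = 10715 km = 1.0715×10⁷ m.
Transfer ellipse a_t = (r₁ + r₂)/2 = 6.363×10⁶ m.
At r₁: circular v_c1 = √(μ/r₁) = 1561 m/s; transfer-perilune v_p = √[μ(2/r₁ − 1/a_t)] = 2026 m/s.
Δv₁ = v_p − v_c1 = 464.8 m/s.

Δv ≈ 464.8 m/s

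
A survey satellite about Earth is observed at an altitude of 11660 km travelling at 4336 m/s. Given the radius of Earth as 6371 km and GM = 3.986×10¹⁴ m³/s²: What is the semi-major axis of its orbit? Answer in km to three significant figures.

a ≈ 15700 km

r = 6371 + 11660 = 18031 km = 1.803×10⁷ m.
Specific orbital energy ε = v²/2 − μ/r = (4336)²/2 − 3.986×10¹⁴/1.803×10⁷ = -1.271×10⁷ J/kg.
Since ε = −μ/(2a), a = −μ/(2ε) = 1.569×10⁷ m = 15686 km.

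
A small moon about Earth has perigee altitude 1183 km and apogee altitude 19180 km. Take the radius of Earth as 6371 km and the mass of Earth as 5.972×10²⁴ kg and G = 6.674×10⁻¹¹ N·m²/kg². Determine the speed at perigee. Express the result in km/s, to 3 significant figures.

μ = GM = 6.674×10⁻¹¹ × 5.972×10²⁴ = 3.986×10¹⁴ m³/s².
r_p = 6371 + 1183 = 7554.0 km = 7.5540×10⁶ m.
r_a = 6371 + 19180 = 25551 km = 2.5551×10⁷ m.
Semi-major axis a = (r_p + r_a)/2 = 16552 km = 1.655×10⁷ m.
Vis-viva: v² = μ(2/r − 1/a) = 3.986×10¹⁴ × (2.648×10⁻⁷ − 6.041×10⁻⁸) = 8.145×10⁷ m²/s².
v = 9025 m/s = 9.025 km/s.

v ≈ 9.02 km/s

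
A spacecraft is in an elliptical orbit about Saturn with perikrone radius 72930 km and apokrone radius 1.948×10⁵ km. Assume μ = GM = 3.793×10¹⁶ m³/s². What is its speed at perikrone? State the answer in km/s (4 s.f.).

Semi-major axis a = (r_p + r_a)/2 = 1.3386×10⁵ km = 1.339×10⁸ m.
Vis-viva: v² = μ(2/r − 1/a) = 3.793×10¹⁶ × (2.742×10⁻⁸ − 7.470×10⁻⁹) = 7.568×10⁸ m²/s².
v = 27510 m/s = 27.51 km/s.

v ≈ 27.51 km/s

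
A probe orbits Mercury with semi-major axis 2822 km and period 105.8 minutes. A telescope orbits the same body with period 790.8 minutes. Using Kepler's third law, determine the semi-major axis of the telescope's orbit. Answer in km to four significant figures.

Kepler's third law: a³ ∝ T², so a₂ = a₁ (T₂/T₁)^(2/3).
T₂/T₁ = 7.474, (T₂/T₁)^(2/3) = 3.823.
a₂ = 2822 × 3.823 = 10790 km.

a₂ ≈ 10790 km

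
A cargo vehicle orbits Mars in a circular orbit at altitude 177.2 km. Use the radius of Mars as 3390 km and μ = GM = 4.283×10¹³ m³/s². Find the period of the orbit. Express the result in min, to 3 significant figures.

r = 3390 + 177.2 = 3567.2 km = 3.5672×10⁶ m.
Kepler's third law: T = 2π√(r³/μ) = 2π√((3.567×10⁶)³ / 4.283×10¹³).
r³/μ = 1.060×10⁶ s², so T = 2π × 1.029×10³ = 6.468×10³ s.
Converting: 6.468×10³ s ÷ 60.00 = 107.8 min.

T ≈ 108 min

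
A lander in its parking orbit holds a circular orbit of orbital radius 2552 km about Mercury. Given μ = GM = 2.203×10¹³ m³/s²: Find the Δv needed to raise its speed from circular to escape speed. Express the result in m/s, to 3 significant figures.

Δv ≈ 1220 m/s

r = 2552 km = 2.552×10⁶ m.
Circular speed v_c = √(μ/r) = 2938 m/s.
Escape speed v_esc = √(2μ/r) = √2 × v_c = 4155 m/s.
Δv = v_esc − v_c = 1217 m/s.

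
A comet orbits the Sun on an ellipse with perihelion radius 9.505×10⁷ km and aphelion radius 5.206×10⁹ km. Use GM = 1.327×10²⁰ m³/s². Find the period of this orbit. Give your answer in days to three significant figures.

Semi-major axis a = (r_p + r_a)/2 = (9.5050×10⁷ + 5.2060×10⁹)/2 = 2.6505×10⁹ km = 2.651×10¹² m.
By Kepler's third law T = 2π√(a³/μ) = 2π × 3.746×10⁸ = 2.354×10⁹ s.
= 27240 days.

T ≈ 27200 days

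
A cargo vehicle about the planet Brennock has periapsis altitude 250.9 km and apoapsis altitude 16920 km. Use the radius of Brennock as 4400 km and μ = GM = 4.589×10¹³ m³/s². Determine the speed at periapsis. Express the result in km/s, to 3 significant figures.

r_p = 4400 + 250.9 = 4650.9 km = 4.6509×10⁶ m.
r_a = 4400 + 16920 = 21320 km = 2.1320×10⁷ m.
Semi-major axis a = (r_p + r_a)/2 = 12985 km = 1.299×10⁷ m.
Vis-viva: v² = μ(2/r − 1/a) = 4.589×10¹³ × (4.300×10⁻⁷ − 7.701×10⁻⁸) = 1.620×10⁷ m²/s².
v = 4025 m/s = 4.025 km/s.

v ≈ 4.02 km/s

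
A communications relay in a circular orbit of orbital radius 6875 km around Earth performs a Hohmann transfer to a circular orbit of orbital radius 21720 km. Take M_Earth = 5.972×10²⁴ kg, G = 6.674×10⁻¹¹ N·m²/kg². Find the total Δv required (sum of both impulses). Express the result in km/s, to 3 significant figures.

μ = GM = 6.674×10⁻¹¹ × 5.972×10²⁴ = 3.986×10¹⁴ m³/s².
r₁ = 6875 km = 6.875×10⁶ m.
r₂ = 21720 km = 2.172×10⁷ m.
Transfer ellipse a_t = (r₁ + r₂)/2 = 1.430×10⁷ m.
At r₁: circular v_c1 = √(μ/r₁) = 7614 m/s; transfer-perigee v_p = √[μ(2/r₁ − 1/a_t)] = 9385 m/s.
Δv₁ = v_p − v_c1 = 1771 m/s.
At r₂: circular v_c2 = √(μ/r₂) = 4284 m/s; transfer-apogee v_a = √[μ(2/r₂ − 1/a_t)] = 2970 m/s.
Δv₂ = v_c2 − v_a = 1313 m/s.
Total Δv = Δv₁ + Δv₂ = 3084 m/s = 3.084 km/s.

Δv_total ≈ 3.08 km/s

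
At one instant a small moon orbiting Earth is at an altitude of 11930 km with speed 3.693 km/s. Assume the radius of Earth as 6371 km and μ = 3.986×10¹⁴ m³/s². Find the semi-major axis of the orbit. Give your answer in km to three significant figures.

r = 6371 + 11930 = 18301 km = 1.830×10⁷ m.
Specific orbital energy ε = v²/2 − μ/r = (3693)²/2 − 3.986×10¹⁴/1.830×10⁷ = -1.496×10⁷ J/kg.
Since ε = −μ/(2a), a = −μ/(2ε) = 1.332×10⁷ m = 13321 km.

a ≈ 13300 km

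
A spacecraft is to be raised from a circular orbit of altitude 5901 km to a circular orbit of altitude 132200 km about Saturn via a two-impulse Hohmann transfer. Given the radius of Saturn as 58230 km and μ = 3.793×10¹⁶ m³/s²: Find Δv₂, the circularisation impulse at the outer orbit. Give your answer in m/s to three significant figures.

r₁ = 58230 + 5901 = 64131 km = 6.4131×10⁷ m.
r₂ = 58230 + 132200 = 190430 km = 1.9043×10⁸ m.
Transfer ellipse a_t = (r₁ + r₂)/2 = 1.273×10⁸ m.
At r₁: circular v_c1 = √(μ/r₁) = 24320 m/s; transfer-perikrone v_p = √[μ(2/r₁ − 1/a_t)] = 29750 m/s.
At r₂: circular v_c2 = √(μ/r₂) = 14110 m/s; transfer-apokrone v_a = √[μ(2/r₂ − 1/a_t)] = 10020 m/s.
Δv₂ = v_c2 − v_a = 4095 m/s.

Δv ≈ 4100 m/s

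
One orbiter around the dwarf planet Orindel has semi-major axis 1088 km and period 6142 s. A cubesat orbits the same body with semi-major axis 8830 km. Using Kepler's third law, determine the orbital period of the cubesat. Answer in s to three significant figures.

T₂ ≈ 1.42×10⁵ s

Kepler's third law: T² ∝ a³, so T₂ = T₁ (a₂/a₁)^(3/2).
a₂/a₁ = 8.116, (a₂/a₁)^(3/2) = 23.12.
T₂ = 6142 × 23.12 = 1.420×10⁵ s.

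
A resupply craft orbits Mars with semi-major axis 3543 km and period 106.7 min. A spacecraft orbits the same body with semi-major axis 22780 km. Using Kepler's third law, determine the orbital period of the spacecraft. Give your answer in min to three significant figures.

T₂ ≈ 1740 min

Kepler's third law: T² ∝ a³, so T₂ = T₁ (a₂/a₁)^(3/2).
a₂/a₁ = 6.430, (a₂/a₁)^(3/2) = 16.30.
T₂ = 106.7 × 16.30 = 1740 min.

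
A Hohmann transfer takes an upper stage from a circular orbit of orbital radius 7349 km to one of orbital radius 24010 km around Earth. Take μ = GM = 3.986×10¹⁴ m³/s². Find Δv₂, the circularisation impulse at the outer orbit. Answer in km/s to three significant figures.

Δv ≈ 1.29 km/s

r₁ = 7349 km = 7.349×10⁶ m.
r₂ = 24010 km = 2.401×10⁷ m.
Transfer ellipse a_t = (r₁ + r₂)/2 = 1.568×10⁷ m.
At r₁: circular v_c1 = √(μ/r₁) = 7365 m/s; transfer-perigee v_p = √[μ(2/r₁ − 1/a_t)] = 9113 m/s.
At r₂: circular v_c2 = √(μ/r₂) = 4074 m/s; transfer-apogee v_a = √[μ(2/r₂ − 1/a_t)] = 2789 m/s.
Δv₂ = v_c2 − v_a = 1285 m/s.
= 1.285 km/s.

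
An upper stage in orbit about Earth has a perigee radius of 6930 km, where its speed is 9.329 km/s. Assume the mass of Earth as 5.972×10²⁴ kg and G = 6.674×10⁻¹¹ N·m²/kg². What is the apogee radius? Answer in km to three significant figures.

apogee radius ≈ 21500 km

μ = GM = 6.674×10⁻¹¹ × 5.972×10²⁴ = 3.986×10¹⁴ m³/s².
r_p = 6.930×10⁶ m.
Specific energy ε = v²/2 − μ/r = -1.400×10⁷ J/kg, so a = −μ/(2ε) = 1.424×10⁷ m.
The apsides satisfy r_p + r_a = 2a, so the apogee radius is 2a − r_p = 2.154×10⁷ m = 21542 km.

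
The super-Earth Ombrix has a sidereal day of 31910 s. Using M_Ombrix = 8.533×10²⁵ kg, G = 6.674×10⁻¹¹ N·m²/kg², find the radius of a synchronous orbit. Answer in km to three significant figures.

μ = GM = 6.674×10⁻¹¹ × 8.533×10²⁵ = 5.695×10¹⁵ m³/s².
A synchronous orbit has period T, so by Kepler's third law a = (μT²/4π²)^(1/3).
μT²/4π² = 5.695×10¹⁵ × (3.191×10⁴)² / 39.48 = 1.469×10²³ m³.
a = 5.276×10⁷ m = 52763 km.

r_sync ≈ 52800 km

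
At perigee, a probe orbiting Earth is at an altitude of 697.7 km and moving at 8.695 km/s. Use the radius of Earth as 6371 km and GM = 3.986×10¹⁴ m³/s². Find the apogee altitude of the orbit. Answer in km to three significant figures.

apogee altitude ≈ 8000 km

r_p = 6371 + 697.7 = 7068.7 km = 7.069×10⁶ m.
Specific energy ε = v²/2 − μ/r = -1.859×10⁷ J/kg, so a = −μ/(2ε) = 1.072×10⁷ m.
The apsides satisfy r_p + r_a = 2a, so the apogee radius is 2a − r_p = 1.438×10⁷ m = 14375 km.
Apogee altitude = 14375 − 6371 = 8004.3 km.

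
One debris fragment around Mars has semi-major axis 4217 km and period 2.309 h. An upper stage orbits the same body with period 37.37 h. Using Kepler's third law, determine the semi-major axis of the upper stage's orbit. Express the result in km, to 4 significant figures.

a₂ ≈ 26980 km

Kepler's third law: a³ ∝ T², so a₂ = a₁ (T₂/T₁)^(2/3).
T₂/T₁ = 16.18, (T₂/T₁)^(2/3) = 6.398.
a₂ = 4217 × 6.398 = 26980 km.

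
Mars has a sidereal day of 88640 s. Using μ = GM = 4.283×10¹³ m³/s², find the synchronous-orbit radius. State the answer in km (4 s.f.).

r_sync ≈ 20430 km

A synchronous orbit has period T, so by Kepler's third law a = (μT²/4π²)^(1/3).
μT²/4π² = 4.283×10¹³ × (8.864×10⁴)² / 39.48 = 8.524×10²¹ m³.
a = 2.043×10⁷ m = 20428 km.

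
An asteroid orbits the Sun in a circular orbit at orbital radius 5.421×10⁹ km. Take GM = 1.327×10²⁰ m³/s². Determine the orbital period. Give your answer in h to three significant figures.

T ≈ 1910000 h

r = 5.421×10⁹ km = 5.421×10¹² m.
Kepler's third law: T = 2π√(r³/μ) = 2π√((5.421×10¹²)³ / 1.327×10²⁰).
r³/μ = 1.201×10¹⁸ s², so T = 2π × 1.096×10⁹ = 6.884×10⁹ s.
Converting: 6.884×10⁹ s ÷ 3600 = 1.912×10⁶ h.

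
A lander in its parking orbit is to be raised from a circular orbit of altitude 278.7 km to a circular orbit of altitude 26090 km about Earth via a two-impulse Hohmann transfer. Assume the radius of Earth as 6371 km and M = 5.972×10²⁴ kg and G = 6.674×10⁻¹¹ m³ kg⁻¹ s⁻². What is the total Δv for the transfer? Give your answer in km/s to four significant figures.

μ = GM = 6.674×10⁻¹¹ × 5.972×10²⁴ = 3.986×10¹⁴ m³/s².
r₁ = 6371 + 278.7 = 6649.7 km = 6.6497×10⁶ m.
r₂ = 6371 + 26090 = 32461 km = 3.2461×10⁷ m.
Transfer ellipse a_t = (r₁ + r₂)/2 = 1.956×10⁷ m.
At r₁: circular v_c1 = √(μ/r₁) = 7742 m/s; transfer-perigee v_p = √[μ(2/r₁ − 1/a_t)] = 9975 m/s.
Δv₁ = v_p − v_c1 = 2233 m/s.
At r₂: circular v_c2 = √(μ/r₂) = 3504 m/s; transfer-apogee v_a = √[μ(2/r₂ − 1/a_t)] = 2043 m/s.
Δv₂ = v_c2 − v_a = 1461 m/s.
Total Δv = Δv₁ + Δv₂ = 3693 m/s = 3.693 km/s.

Δv_total ≈ 3.693 km/s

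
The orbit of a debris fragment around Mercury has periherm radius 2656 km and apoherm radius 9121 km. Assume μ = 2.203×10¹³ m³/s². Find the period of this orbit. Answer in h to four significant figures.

Semi-major axis a = (r_p + r_a)/2 = (2656.0 + 9121.0)/2 = 5888.5 km = 5.888×10⁶ m.
By Kepler's third law T = 2π√(a³/μ) = 2π × 3.044×10³ = 1.913×10⁴ s.
= 5.313 h.

T ≈ 5.313 h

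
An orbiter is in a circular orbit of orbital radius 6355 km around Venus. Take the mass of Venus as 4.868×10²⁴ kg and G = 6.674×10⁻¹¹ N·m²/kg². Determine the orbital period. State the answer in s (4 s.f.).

μ = GM = 6.674×10⁻¹¹ × 4.868×10²⁴ = 3.249×10¹⁴ m³/s².
r = 6355 km = 6.355×10⁶ m.
Kepler's third law: T = 2π√(r³/μ) = 2π√((6.355×10⁶)³ / 3.249×10¹⁴).
r³/μ = 7.900×10⁵ s², so T = 2π × 8.888×10² = 5.585×10³ s.

T ≈ 5585 s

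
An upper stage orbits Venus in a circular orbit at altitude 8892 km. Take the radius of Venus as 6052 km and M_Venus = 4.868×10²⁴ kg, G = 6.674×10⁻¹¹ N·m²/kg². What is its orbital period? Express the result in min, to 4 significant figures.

μ = GM = 6.674×10⁻¹¹ × 4.868×10²⁴ = 3.249×10¹⁴ m³/s².
r = 6052 + 8892 = 14944 km = 1.4944×10⁷ m.
Kepler's third law: T = 2π√(r³/μ) = 2π√((1.494×10⁷)³ / 3.249×10¹⁴).
r³/μ = 1.027×10⁷ s², so T = 2π × 3.205×10³ = 2.014×10⁴ s.
Converting: 2.014×10⁴ s ÷ 60.00 = 335.6 min.

T ≈ 335.6 min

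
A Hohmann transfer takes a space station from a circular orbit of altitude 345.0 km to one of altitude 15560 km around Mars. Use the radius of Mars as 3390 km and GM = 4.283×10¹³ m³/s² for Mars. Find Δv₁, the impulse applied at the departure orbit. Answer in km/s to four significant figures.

r₁ = 3390 + 345.0 = 3735.0 km = 3.7350×10⁶ m.
r₂ = 3390 + 15560 = 18950 km = 1.8950×10⁷ m.
Transfer ellipse a_t = (r₁ + r₂)/2 = 1.134×10⁷ m.
At r₁: circular v_c1 = √(μ/r₁) = 3386 m/s; transfer-periapsis v_p = √[μ(2/r₁ − 1/a_t)] = 4377 m/s.
Δv₁ = v_p − v_c1 = 990.7 m/s.
= 0.9907 km/s.

Δv ≈ 0.9907 km/s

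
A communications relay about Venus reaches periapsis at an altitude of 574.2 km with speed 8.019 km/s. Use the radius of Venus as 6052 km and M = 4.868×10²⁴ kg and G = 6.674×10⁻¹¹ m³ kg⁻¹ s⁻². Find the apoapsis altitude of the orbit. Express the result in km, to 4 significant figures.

μ = GM = 6.674×10⁻¹¹ × 4.868×10²⁴ = 3.249×10¹⁴ m³/s².
r_p = 6052 + 574.2 = 6626.2 km = 6.626×10⁶ m.
Specific energy ε = v²/2 − μ/r = -1.688×10⁷ J/kg, so a = −μ/(2ε) = 9.624×10⁶ m.
The apsides satisfy r_p + r_a = 2a, so the apoapsis radius is 2a − r_p = 1.262×10⁷ m = 12622 km.
Apoapsis altitude = 12622 − 6052 = 6570.0 km.

apoapsis altitude ≈ 6570 km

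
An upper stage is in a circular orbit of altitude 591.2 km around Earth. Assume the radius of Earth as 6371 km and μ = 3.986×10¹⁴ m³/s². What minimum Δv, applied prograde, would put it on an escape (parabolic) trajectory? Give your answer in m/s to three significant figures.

Δv ≈ 3130 m/s

r = 6371 + 591.2 = 6962.2 km = 6.9622×10⁶ m.
Circular speed v_c = √(μ/r) = 7567 m/s.
Escape speed v_esc = √(2μ/r) = √2 × v_c = 10700 m/s.
Δv = v_esc − v_c = 3134 m/s.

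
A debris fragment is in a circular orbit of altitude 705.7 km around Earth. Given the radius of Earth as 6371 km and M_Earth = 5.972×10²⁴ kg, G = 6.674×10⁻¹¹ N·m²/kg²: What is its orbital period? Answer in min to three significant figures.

μ = GM = 6.674×10⁻¹¹ × 5.972×10²⁴ = 3.986×10¹⁴ m³/s².
r = 6371 + 705.7 = 7076.7 km = 7.0767×10⁶ m.
Kepler's third law: T = 2π√(r³/μ) = 2π√((7.077×10⁶)³ / 3.986×10¹⁴).
r³/μ = 8.892×10⁵ s², so T = 2π × 9.430×10² = 5.925×10³ s.
Converting: 5.925×10³ s ÷ 60.00 = 98.75 min.

T ≈ 98.7 min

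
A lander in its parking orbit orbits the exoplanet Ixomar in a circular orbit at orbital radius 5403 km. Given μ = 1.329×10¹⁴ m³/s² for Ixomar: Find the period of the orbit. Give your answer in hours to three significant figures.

T ≈ 1.90 hours

r = 5403 km = 5.403×10⁶ m.
Kepler's third law: T = 2π√(r³/μ) = 2π√((5.403×10⁶)³ / 1.329×10¹⁴).
r³/μ = 1.187×10⁶ s², so T = 2π × 1.089×10³ = 6.845×10³ s.
Converting: 6.845×10³ s ÷ 3600 = 1.901 hours.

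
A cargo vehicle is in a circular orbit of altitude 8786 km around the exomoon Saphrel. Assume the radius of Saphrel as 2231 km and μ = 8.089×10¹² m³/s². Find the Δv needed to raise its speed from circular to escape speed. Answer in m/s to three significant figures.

r = 2231 + 8786 = 11017 km = 1.1017×10⁷ m.
Circular speed v_c = √(μ/r) = 856.9 m/s.
Escape speed v_esc = √(2μ/r) = √2 × v_c = 1212 m/s.
Δv = v_esc − v_c = 354.9 m/s.

Δv ≈ 355 m/s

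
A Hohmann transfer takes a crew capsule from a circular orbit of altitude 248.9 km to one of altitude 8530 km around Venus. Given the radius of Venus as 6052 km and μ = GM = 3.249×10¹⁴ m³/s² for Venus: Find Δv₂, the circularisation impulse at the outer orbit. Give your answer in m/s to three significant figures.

Δv ≈ 1050 m/s

r₁ = 6052 + 248.9 = 6300.9 km = 6.3009×10⁶ m.
r₂ = 6052 + 8530 = 14582 km = 1.4582×10⁷ m.
Transfer ellipse a_t = (r₁ + r₂)/2 = 1.044×10⁷ m.
At r₁: circular v_c1 = √(μ/r₁) = 7181 m/s; transfer-periapsis v_p = √[μ(2/r₁ − 1/a_t)] = 8486 m/s.
At r₂: circular v_c2 = √(μ/r₂) = 4720 m/s; transfer-apoapsis v_a = √[μ(2/r₂ − 1/a_t)] = 3667 m/s.
Δv₂ = v_c2 − v_a = 1053 m/s.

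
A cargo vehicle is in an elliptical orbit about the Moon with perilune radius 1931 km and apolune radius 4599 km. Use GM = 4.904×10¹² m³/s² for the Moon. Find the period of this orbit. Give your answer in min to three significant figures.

T ≈ 279 min

Semi-major axis a = (r_p + r_a)/2 = (1931.0 + 4599.0)/2 = 3265.0 km = 3.265×10⁶ m.
By Kepler's third law T = 2π√(a³/μ) = 2π × 2.664×10³ = 1.674×10⁴ s.
= 279.0 min.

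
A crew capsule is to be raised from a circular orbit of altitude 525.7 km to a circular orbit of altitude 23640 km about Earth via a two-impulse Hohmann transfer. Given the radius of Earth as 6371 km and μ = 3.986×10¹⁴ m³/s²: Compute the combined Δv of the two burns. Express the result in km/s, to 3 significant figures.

Δv_total ≈ 3.51 km/s

r₁ = 6371 + 525.7 = 6896.7 km = 6.8967×10⁶ m.
r₂ = 6371 + 23640 = 30011 km = 3.0011×10⁷ m.
Transfer ellipse a_t = (r₁ + r₂)/2 = 1.845×10⁷ m.
At r₁: circular v_c1 = √(μ/r₁) = 7602 m/s; transfer-perigee v_p = √[μ(2/r₁ − 1/a_t)] = 9695 m/s.
Δv₁ = v_p − v_c1 = 2093 m/s.
At r₂: circular v_c2 = √(μ/r₂) = 3644 m/s; transfer-apogee v_a = √[μ(2/r₂ − 1/a_t)] = 2228 m/s.
Δv₂ = v_c2 − v_a = 1416 m/s.
Total Δv = Δv₁ + Δv₂ = 3509 m/s = 3.509 km/s.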